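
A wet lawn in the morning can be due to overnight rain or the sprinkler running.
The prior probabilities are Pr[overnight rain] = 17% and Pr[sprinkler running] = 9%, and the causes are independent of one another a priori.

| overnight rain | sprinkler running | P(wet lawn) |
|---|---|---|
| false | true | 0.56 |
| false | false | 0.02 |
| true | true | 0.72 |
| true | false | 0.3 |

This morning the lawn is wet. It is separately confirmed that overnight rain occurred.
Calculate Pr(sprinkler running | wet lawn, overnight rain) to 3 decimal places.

For the numerator, keep only sprinkler running=true terms: 0.72·0.09 = 0.064800
The normalizing constant is 0.3·0.91 + 0.72·0.09 = 0.337800
Posterior = 0.064800 / 0.337800 ≈ 0.192

Pr(sprinkler running | wet lawn, overnight rain) ≈ 0.192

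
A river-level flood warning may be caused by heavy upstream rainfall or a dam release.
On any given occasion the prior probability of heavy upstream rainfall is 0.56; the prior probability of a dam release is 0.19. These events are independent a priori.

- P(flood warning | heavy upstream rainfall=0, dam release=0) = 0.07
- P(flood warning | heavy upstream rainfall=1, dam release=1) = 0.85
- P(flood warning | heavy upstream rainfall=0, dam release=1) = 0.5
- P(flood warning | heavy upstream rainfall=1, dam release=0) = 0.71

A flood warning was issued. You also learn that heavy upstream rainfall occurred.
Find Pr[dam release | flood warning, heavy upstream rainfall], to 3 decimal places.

By total probability over both values of dam release:
  P(flood warning | heavy upstream rainfall) = 0.71*0.81 + 0.85*0.19
        = 0.575100 + 0.161500 = 0.736600
Keeping only the dam release-present terms gives 0.161500, so
  P(dam release | flood warning, heavy upstream rainfall) = 0.161500 / 0.736600 ≈ 0.219

Pr[dam release | flood warning, heavy upstream rainfall] ≈ 0.219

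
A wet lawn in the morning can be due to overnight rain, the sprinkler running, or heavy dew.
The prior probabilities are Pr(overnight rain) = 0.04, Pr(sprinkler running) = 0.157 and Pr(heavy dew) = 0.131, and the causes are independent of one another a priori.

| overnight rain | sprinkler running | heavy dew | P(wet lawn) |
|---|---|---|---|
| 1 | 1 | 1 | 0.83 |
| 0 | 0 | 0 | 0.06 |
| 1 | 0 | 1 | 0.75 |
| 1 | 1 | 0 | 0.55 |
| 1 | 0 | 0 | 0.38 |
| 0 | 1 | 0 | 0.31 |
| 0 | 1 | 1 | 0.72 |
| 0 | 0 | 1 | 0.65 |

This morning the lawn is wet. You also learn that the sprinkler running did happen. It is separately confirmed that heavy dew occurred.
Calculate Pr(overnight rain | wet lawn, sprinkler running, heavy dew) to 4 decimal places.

Weight on overnight rain=true, given the evidence: 0.83×0.04 = 0.033200
Denominator P(wet lawn | sprinkler running, heavy dew): 0.72×0.96 + 0.83×0.04 = 0.724400
Posterior = 0.033200 / 0.724400 ≈ 0.0458

Pr(overnight rain | wet lawn, sprinkler running, heavy dew) ≈ 0.0458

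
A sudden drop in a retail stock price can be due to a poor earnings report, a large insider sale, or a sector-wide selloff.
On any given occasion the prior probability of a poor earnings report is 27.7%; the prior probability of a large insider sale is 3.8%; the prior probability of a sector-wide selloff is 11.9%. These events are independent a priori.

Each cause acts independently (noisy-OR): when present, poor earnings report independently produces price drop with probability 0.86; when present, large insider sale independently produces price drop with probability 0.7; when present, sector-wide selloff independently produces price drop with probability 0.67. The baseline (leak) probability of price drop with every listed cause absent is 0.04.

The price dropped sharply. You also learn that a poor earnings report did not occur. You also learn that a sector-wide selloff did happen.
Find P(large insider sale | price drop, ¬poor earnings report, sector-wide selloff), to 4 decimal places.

Under noisy-OR, P(price drop | causes) = 1 − (1−0.04)·∏(1−qᵢ) over the active causes.
By total probability over both values of large insider sale:
  P(price drop | ¬poor earnings report, sector-wide selloff) = 0.6832×0.962 + 0.90496×0.038
        = 0.657238 + 0.034388 = 0.691626
Keeping only the large insider sale-present terms gives 0.034388, so
  P(large insider sale | price drop, ¬poor earnings report, sector-wide selloff) = 0.034388 / 0.691626 ≈ 0.0497

P(large insider sale | price drop, ¬poor earnings report, sector-wide selloff) ≈ 0.0497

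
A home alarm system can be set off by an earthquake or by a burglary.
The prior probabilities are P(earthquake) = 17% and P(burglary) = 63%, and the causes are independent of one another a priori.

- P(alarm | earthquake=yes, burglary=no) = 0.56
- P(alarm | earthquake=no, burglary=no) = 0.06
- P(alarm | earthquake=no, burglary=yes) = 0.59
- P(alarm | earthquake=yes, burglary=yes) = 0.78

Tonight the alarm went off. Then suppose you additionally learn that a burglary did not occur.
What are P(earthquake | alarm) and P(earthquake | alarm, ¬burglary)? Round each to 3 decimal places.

Enumerate the 4 (earthquake, burglary) configurations and weight by the priors:
  P(alarm) = 0.06×0.83×0.37 + 0.59×0.83×0.63 + 0.56×0.17×0.37 + 0.78×0.17×0.63
        = 0.018426 + 0.308511 + 0.035224 + 0.083538 = 0.445699
Configurations with earthquake contribute 0.118762, so
  P(earthquake | alarm) = 0.118762 / 0.445699 ≈ 0.266

Now condition on the additional information:
P(alarm | ¬burglary) = 0.06*0.83 + 0.56*0.17 = 0.049800 + 0.095200 = 0.145000
The earthquake-present share is 0.56*0.17 = 0.095200.
Hence the posterior is 0.095200/0.145000 ≈ 0.657.

P(earthquake | alarm) ≈ 0.266; P(earthquake | alarm, ¬burglary) ≈ 0.657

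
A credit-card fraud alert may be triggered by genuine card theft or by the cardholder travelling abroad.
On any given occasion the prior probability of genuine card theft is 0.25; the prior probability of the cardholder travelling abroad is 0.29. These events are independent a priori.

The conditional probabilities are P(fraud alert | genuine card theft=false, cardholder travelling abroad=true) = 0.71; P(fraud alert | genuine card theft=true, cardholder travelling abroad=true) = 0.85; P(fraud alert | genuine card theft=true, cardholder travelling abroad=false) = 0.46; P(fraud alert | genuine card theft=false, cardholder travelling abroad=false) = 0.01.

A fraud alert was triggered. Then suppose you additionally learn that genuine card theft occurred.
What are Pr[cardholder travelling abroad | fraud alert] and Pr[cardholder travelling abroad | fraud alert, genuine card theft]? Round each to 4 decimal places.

By total probability over the 4 (genuine card theft, cardholder travelling abroad) configurations:
  P(fraud alert) = 0.01·0.75·0.71 + 0.71·0.75·0.29 + 0.46·0.25·0.71 + 0.85·0.25·0.29
        = 0.005325 + 0.154425 + 0.081650 + 0.061625 = 0.303025
Configurations with cardholder travelling abroad contribute 0.216050, so
  P(cardholder travelling abroad | fraud alert) = 0.216050 / 0.303025 ≈ 0.7130

With the extra evidence:
P(fraud alert | genuine card theft) = 0.46*0.71 + 0.85*0.29 = 0.326600 + 0.246500 = 0.573100
Of this, 0.246500 comes from 0.85*0.29 (the cardholder travelling abroad=true cases).
So P(cardholder travelling abroad | fraud alert, genuine card theft) = 0.246500/0.573100 ≈ 0.4301.
This is intercausal reasoning (explaining away): once genuine card theft accounts for the fraud alert, cardholder travelling abroad becomes less likely.

Pr[cardholder travelling abroad | fraud alert] ≈ 0.7130; Pr[cardholder travelling abroad | fraud alert, genuine card theft] ≈ 0.4301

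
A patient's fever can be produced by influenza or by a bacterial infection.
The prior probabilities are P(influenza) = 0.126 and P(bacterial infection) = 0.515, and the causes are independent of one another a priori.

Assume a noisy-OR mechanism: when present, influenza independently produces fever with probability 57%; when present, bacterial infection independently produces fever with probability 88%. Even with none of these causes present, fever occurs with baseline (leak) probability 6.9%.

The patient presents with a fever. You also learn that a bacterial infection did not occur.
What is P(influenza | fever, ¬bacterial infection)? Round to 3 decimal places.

P(influenza | fever, ¬bacterial infection) ≈ 0.556

Under noisy-OR, P(fever | causes) = 1 − (1−0.069)·∏(1−qᵢ) over the active causes.
P(fever | ¬bacterial infection) = 0.069×0.874 + 0.59967×0.126 = 0.060306 + 0.075558 = 0.135864
Restricting to configurations with influenza present: 0.59967×0.126 = 0.075558.
P(influenza | fever, ¬bacterial infection) = 0.075558 / 0.135864 ≈ 0.556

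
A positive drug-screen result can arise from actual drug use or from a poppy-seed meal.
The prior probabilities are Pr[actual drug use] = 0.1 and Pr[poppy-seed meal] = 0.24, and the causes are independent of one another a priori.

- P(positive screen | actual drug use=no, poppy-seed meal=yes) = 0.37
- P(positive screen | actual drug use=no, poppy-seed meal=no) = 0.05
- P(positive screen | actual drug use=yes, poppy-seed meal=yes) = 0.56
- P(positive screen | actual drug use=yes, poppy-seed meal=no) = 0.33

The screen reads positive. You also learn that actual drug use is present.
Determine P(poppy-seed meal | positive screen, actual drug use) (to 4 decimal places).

P(positive screen | actual drug use) = 0.33·0.76 + 0.56·0.24 = 0.250800 + 0.134400 = 0.385200
The poppy-seed meal-present share is 0.56·0.24 = 0.134400.
So P(poppy-seed meal | positive screen, actual drug use) = 0.134400/0.385200 ≈ 0.3489.

P(poppy-seed meal | positive screen, actual drug use) ≈ 0.3489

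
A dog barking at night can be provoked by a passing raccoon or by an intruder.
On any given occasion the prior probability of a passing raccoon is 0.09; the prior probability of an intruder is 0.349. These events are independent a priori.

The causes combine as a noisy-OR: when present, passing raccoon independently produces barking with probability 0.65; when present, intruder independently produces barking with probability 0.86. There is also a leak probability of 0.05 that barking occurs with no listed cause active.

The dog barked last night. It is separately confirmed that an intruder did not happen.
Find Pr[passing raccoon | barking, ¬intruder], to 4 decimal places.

Pr[passing raccoon | barking, ¬intruder] ≈ 0.5690

Under noisy-OR, P(barking | causes) = 1 − (1−0.05)·∏(1−qᵢ) over the active causes.
P(barking | ¬intruder) = 0.05·0.91 + 0.6675·0.09 = 0.045500 + 0.060075 = 0.105575
Of this, 0.060075 comes from 0.6675·0.09 (the passing raccoon=true cases).
P(passing raccoon | barking, ¬intruder) = 0.060075 / 0.105575 ≈ 0.5690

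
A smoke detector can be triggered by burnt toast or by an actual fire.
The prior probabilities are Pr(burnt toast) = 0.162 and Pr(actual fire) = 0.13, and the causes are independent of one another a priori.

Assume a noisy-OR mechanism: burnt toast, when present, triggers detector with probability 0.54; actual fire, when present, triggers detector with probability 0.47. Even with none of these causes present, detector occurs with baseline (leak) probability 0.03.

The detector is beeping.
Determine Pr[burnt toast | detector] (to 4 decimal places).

Under noisy-OR, P(detector | causes) = 1 − (1−0.03)·∏(1−qᵢ) over the active causes.
Enumerate the 4 (burnt toast, actual fire) configurations and weight by the priors:
  P(detector) = 0.03·0.838·0.87 + 0.4859·0.838·0.13 + 0.5538·0.162·0.87 + 0.763514·0.162·0.13
        = 0.021872 + 0.052934 + 0.078053 + 0.016080 = 0.168939
The terms with burnt toast present sum to 0.094133, so
  P(burnt toast | detector) = 0.094133 / 0.168939 ≈ 0.5572

Pr[burnt toast | detector] ≈ 0.5572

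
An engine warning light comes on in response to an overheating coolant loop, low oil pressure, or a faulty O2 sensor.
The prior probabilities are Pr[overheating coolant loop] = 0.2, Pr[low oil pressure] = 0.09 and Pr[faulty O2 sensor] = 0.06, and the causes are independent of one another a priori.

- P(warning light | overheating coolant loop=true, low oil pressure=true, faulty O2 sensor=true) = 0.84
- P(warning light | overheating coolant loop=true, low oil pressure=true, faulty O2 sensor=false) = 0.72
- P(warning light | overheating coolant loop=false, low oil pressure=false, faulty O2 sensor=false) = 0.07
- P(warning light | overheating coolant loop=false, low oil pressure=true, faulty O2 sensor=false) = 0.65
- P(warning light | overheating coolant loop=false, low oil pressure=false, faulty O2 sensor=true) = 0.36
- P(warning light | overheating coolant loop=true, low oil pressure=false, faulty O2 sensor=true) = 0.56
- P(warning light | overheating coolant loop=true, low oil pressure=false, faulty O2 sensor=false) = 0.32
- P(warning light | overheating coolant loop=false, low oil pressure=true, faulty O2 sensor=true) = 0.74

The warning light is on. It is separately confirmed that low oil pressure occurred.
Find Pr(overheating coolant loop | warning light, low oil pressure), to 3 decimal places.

Pr(overheating coolant loop | warning light, low oil pressure) ≈ 0.217

P(warning light | low oil pressure) = 0.65*0.8*0.94 + 0.74*0.8*0.06 + 0.72*0.2*0.94 + 0.84*0.2*0.06 = 0.488800 + 0.035520 + 0.135360 + 0.010080 = 0.669760
Of this, 0.145440 comes from 0.135360 + 0.010080 (the overheating coolant loop=true cases).
Hence the posterior is 0.145440/0.669760 ≈ 0.217.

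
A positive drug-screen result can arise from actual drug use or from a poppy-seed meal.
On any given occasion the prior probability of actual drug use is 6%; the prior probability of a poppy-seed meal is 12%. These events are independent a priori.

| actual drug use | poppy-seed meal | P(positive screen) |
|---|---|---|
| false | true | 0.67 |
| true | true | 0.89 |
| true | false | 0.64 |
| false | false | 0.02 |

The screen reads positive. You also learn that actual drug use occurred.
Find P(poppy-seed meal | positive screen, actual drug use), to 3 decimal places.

P(poppy-seed meal | positive screen, actual drug use) ≈ 0.159

P(positive screen | actual drug use) = 0.64×0.88 + 0.89×0.12 = 0.563200 + 0.106800 = 0.670000
The poppy-seed meal-present share is 0.89×0.12 = 0.106800.
So P(poppy-seed meal | positive screen, actual drug use) = 0.106800/0.670000 ≈ 0.159.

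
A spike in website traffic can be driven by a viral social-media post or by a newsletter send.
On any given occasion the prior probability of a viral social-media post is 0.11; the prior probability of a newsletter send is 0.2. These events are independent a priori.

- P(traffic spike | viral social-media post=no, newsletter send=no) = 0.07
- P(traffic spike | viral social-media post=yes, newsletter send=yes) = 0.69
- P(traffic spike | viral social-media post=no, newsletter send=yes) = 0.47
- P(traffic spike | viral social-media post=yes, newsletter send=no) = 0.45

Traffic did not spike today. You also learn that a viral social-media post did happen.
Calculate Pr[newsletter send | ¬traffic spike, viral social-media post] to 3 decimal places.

Pr[newsletter send | ¬traffic spike, viral social-media post] ≈ 0.124

Numerator (weight on configurations with newsletter send): 0.31*0.2 = 0.062000
The normalizing constant is 0.55*0.8 + 0.31*0.2 = 0.502000
P(newsletter send | ¬traffic spike, viral social-media post) = 0.062000/0.502000 ≈ 0.124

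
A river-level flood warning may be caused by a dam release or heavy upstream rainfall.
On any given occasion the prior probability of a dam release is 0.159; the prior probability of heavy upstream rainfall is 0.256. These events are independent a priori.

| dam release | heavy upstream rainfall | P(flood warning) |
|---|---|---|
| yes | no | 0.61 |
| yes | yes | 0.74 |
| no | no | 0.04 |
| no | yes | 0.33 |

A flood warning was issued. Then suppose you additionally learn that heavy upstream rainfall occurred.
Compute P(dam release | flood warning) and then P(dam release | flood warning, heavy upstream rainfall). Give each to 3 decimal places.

By total probability over the 4 (dam release, heavy upstream rainfall) configurations:
  P(flood warning) = 0.04*0.841*0.744 + 0.33*0.841*0.256 + 0.61*0.159*0.744 + 0.74*0.159*0.256
        = 0.025028 + 0.071048 + 0.072161 + 0.030121 = 0.198358
Configurations with dam release contribute 0.102282, so
  P(dam release | flood warning) = 0.102282 / 0.198358 ≈ 0.516

Now condition on the additional information:
Numerator (weight on configurations with dam release): 0.74·0.159 = 0.117660
Normalizer over all consistent configurations: 0.33·0.841 + 0.74·0.159 = 0.395190
Posterior = 0.117660 / 0.395190 ≈ 0.298
Conditioning on heavy upstream rainfall lowers the posterior on dam release: the classic explaining-away effect in a common-effect structure.

P(dam release | flood warning) ≈ 0.516; P(dam release | flood warning, heavy upstream rainfall) ≈ 0.298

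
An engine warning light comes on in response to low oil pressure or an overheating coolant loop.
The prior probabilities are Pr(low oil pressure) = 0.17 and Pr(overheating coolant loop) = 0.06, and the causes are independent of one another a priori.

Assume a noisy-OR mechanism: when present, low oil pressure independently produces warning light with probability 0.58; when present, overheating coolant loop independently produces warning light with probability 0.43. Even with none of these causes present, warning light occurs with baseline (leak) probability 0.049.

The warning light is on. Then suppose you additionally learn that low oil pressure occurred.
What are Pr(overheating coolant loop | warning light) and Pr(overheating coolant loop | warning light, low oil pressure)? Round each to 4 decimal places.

Pr(overheating coolant loop | warning light) ≈ 0.1861; Pr(overheating coolant loop | warning light, low oil pressure) ≈ 0.0759

Under noisy-OR, P(warning light | causes) = 1 − (1−0.049)·∏(1−qᵢ) over the active causes.
Enumerate the 4 (low oil pressure, overheating coolant loop) configurations and weight by the priors:
  P(warning light) = 0.049·0.83·0.94 + 0.45793·0.83·0.06 + 0.60058·0.17·0.94 + 0.772331·0.17·0.06
        = 0.038230 + 0.022805 + 0.095973 + 0.007878 = 0.164886
The terms with overheating coolant loop present sum to 0.030683, so
  P(overheating coolant loop | warning light) = 0.030683 / 0.164886 ≈ 0.1861

Now condition on the additional information:
Enumerate both values of overheating coolant loop and weight by the priors:
  P(warning light | low oil pressure) = 0.60058*0.94 + 0.772331*0.06
        = 0.564545 + 0.046340 = 0.610885
Keeping only the overheating coolant loop-present terms gives 0.046340, so
  P(overheating coolant loop | warning light, low oil pressure) = 0.046340 / 0.610885 ≈ 0.0759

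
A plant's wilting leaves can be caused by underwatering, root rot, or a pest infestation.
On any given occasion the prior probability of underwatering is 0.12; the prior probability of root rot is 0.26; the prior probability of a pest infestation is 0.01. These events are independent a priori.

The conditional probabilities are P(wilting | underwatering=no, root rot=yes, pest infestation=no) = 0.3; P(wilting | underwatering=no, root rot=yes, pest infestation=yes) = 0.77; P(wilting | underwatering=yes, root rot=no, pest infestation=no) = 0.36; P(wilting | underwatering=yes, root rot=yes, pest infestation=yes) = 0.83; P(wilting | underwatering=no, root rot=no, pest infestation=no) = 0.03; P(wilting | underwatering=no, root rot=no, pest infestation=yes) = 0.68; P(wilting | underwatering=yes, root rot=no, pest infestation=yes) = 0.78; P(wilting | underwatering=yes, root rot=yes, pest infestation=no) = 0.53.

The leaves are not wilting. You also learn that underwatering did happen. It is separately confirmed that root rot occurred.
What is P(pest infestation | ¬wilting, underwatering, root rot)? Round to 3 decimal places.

P(pest infestation | ¬wilting, underwatering, root rot) ≈ 0.004

Numerator (weight on configurations with pest infestation): 0.17*0.01 = 0.001700
Denominator P(¬wilting | underwatering, root rot): 0.47*0.99 + 0.17*0.01 = 0.467000
Posterior = 0.001700 / 0.467000 ≈ 0.004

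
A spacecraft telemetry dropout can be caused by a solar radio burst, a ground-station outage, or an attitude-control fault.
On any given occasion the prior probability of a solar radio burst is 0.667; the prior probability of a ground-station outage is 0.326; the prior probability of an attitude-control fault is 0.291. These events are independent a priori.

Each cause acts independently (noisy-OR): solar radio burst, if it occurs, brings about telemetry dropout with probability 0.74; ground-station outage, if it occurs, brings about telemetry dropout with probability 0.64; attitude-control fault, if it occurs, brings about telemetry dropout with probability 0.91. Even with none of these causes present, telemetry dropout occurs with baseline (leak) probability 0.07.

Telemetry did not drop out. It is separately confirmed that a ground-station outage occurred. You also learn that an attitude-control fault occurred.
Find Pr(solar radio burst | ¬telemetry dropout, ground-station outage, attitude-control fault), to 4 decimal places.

Under noisy-OR, P(telemetry dropout | causes) = 1 − (1−0.07)·∏(1−qᵢ) over the active causes.
By total probability over both values of solar radio burst:
  P(¬telemetry dropout | ground-station outage, attitude-control fault) = 0.030132·0.333 + 0.007834·0.667
        = 0.010034 + 0.005225 = 0.015259
Configurations with solar radio burst contribute 0.005225, so
  P(solar radio burst | ¬telemetry dropout, ground-station outage, attitude-control fault) = 0.005225 / 0.015259 ≈ 0.3424

Pr(solar radio burst | ¬telemetry dropout, ground-station outage, attitude-control fault) ≈ 0.3424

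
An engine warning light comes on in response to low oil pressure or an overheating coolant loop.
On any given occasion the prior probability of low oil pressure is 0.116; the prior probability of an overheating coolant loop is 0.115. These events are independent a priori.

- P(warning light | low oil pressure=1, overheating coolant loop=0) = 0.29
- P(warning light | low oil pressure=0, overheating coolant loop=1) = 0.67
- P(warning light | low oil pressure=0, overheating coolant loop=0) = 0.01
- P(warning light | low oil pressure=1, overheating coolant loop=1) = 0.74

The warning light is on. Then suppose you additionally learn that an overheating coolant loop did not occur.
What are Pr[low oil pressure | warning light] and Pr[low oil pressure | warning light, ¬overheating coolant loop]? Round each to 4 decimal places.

Pr[low oil pressure | warning light] ≈ 0.3430; Pr[low oil pressure | warning light, ¬overheating coolant loop] ≈ 0.7919

Enumerate the 4 (low oil pressure, overheating coolant loop) configurations and weight by the priors:
  P(warning light) = 0.01·0.884·0.885 + 0.67·0.884·0.115 + 0.29·0.116·0.885 + 0.74·0.116·0.115
        = 0.007823 + 0.068112 + 0.029771 + 0.009872 = 0.115578
Configurations with low oil pressure contribute 0.039643, so
  P(low oil pressure | warning light) = 0.039643 / 0.115578 ≈ 0.3430

Now condition on the additional information:
For the numerator, keep only low oil pressure=true terms: 0.29·0.116 = 0.033640
The normalizing constant is 0.01·0.884 + 0.29·0.116 = 0.042480
Posterior = 0.033640 / 0.042480 ≈ 0.7919
With overheating coolant loop excluded, low oil pressure must carry more of the explanatory weight for the warning light.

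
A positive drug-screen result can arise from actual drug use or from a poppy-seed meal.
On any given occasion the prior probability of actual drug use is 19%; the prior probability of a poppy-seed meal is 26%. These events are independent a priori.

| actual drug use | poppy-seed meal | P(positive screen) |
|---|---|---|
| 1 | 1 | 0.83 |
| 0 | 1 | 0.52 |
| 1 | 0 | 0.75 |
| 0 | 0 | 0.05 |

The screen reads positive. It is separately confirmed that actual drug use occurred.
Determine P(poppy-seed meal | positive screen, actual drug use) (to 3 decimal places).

P(poppy-seed meal | positive screen, actual drug use) ≈ 0.280

By total probability over both values of poppy-seed meal:
  P(positive screen | actual drug use) = 0.75*0.74 + 0.83*0.26
        = 0.555000 + 0.215800 = 0.770800
The terms with poppy-seed meal present sum to 0.215800, so
  P(poppy-seed meal | positive screen, actual drug use) = 0.215800 / 0.770800 ≈ 0.280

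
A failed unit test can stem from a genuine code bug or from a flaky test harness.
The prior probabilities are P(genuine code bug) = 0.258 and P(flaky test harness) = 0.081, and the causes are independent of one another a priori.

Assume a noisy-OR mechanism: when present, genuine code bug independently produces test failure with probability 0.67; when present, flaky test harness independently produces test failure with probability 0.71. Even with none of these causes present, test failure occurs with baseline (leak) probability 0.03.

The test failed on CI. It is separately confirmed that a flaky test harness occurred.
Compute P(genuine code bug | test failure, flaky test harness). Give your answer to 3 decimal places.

Under noisy-OR, P(test failure | causes) = 1 − (1−0.03)·∏(1−qᵢ) over the active causes.
Numerator (weight on configurations with genuine code bug): 0.907171*0.258 = 0.234050
Normalizer over all consistent configurations: 0.7187*0.742 + 0.907171*0.258 = 0.767325
Posterior = 0.234050 / 0.767325 ≈ 0.305

P(genuine code bug | test failure, flaky test harness) ≈ 0.305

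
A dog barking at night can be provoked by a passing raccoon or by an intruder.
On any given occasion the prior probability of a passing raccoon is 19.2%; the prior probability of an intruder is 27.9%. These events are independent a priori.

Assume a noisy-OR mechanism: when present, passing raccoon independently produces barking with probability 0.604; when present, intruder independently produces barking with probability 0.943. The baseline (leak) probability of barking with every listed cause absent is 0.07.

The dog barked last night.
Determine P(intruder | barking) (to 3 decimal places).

Under noisy-OR, P(barking | causes) = 1 − (1−0.07)·∏(1−qᵢ) over the active causes.
P(barking) = 0.07·0.808·0.721 + 0.94699·0.808·0.279 + 0.63172·0.192·0.721 + 0.979008·0.192·0.279 = 0.040780 + 0.213482 + 0.087450 + 0.052444 = 0.394156
The intruder-present share is 0.213482 + 0.052444 = 0.265926.
Hence the posterior is 0.265926/0.394156 ≈ 0.675.

P(intruder | barking) ≈ 0.675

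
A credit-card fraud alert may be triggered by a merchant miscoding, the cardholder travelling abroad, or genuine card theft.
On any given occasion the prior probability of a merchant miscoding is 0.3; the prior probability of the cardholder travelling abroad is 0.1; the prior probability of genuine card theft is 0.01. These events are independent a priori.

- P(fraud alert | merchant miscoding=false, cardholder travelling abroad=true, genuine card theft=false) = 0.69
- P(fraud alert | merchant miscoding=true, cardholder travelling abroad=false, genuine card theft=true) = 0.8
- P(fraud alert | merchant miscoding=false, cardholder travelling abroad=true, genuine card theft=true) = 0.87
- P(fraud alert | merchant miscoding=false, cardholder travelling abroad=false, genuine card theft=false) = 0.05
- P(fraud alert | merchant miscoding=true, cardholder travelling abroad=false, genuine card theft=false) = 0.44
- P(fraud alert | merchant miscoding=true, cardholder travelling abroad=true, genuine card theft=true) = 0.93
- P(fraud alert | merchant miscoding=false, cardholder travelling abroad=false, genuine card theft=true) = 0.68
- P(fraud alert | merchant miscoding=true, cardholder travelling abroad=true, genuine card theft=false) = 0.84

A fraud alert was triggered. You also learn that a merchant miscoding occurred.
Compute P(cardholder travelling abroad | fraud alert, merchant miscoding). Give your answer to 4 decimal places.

P(cardholder travelling abroad | fraud alert, merchant miscoding) ≈ 0.1740

Enumerate the 4 (cardholder travelling abroad, genuine card theft) configurations and weight by the priors:
  P(fraud alert | merchant miscoding) = 0.44×0.9×0.99 + 0.8×0.9×0.01 + 0.84×0.1×0.99 + 0.93×0.1×0.01
        = 0.392040 + 0.007200 + 0.083160 + 0.000930 = 0.483330
The terms with cardholder travelling abroad present sum to 0.084090, so
  P(cardholder travelling abroad | fraud alert, merchant miscoding) = 0.084090 / 0.483330 ≈ 0.1740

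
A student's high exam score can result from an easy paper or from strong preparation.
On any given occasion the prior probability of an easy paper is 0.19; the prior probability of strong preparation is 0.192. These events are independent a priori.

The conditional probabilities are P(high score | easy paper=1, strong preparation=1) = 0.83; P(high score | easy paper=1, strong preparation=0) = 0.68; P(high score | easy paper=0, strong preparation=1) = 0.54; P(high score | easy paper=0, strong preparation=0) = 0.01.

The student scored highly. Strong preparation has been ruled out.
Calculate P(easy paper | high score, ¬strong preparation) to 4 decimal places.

P(easy paper | high score, ¬strong preparation) ≈ 0.9410

Sum P(high score|·) weighted by the priors over both values of easy paper:
  P(high score | ¬strong preparation) = 0.01*0.81 + 0.68*0.19
        = 0.008100 + 0.129200 = 0.137300
The terms with easy paper present sum to 0.129200, so
  P(easy paper | high score, ¬strong preparation) = 0.129200 / 0.137300 ≈ 0.9410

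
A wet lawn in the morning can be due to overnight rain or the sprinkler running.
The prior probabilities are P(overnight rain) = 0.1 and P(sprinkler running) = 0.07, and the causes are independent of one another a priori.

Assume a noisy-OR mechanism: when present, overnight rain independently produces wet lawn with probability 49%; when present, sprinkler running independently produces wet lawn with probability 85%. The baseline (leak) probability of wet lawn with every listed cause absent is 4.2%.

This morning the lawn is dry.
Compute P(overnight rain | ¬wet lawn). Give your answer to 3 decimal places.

P(overnight rain | ¬wet lawn) ≈ 0.054

Under noisy-OR, P(wet lawn | causes) = 1 − (1−0.042)·∏(1−qᵢ) over the active causes.
For the numerator, keep only overnight rain=true terms: 0.045438 + 0.000513 = 0.045951
Normalizer over all consistent configurations: 0.958*0.9*0.93 + 0.1437*0.9*0.07 + 0.48858*0.1*0.93 + 0.073287*0.1*0.07 = 0.856850
Posterior = 0.045951 / 0.856850 ≈ 0.054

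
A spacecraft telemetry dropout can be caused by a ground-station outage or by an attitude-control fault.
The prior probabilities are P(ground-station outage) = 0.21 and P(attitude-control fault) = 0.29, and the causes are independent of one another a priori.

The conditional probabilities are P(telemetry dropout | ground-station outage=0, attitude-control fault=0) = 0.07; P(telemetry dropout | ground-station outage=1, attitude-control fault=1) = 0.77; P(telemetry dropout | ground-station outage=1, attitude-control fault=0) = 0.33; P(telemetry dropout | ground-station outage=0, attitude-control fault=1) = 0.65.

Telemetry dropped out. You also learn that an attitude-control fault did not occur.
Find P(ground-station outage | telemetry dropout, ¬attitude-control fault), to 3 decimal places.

P(ground-station outage | telemetry dropout, ¬attitude-control fault) ≈ 0.556

For the numerator, keep only ground-station outage=true terms: 0.33×0.21 = 0.069300
The normalizing constant is 0.07×0.79 + 0.33×0.21 = 0.124600
Posterior = 0.069300 / 0.124600 ≈ 0.556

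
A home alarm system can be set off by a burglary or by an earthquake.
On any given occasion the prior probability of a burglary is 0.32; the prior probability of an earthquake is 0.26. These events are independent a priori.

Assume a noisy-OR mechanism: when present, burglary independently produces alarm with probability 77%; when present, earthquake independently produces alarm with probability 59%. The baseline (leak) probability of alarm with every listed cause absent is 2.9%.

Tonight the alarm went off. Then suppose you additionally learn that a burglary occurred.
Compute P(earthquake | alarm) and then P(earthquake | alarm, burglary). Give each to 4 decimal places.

Under noisy-OR, P(alarm | causes) = 1 − (1−0.029)·∏(1−qᵢ) over the active causes.
For the numerator, keep only earthquake=true terms: 0.106414 + 0.075582 = 0.181996
Denominator P(alarm): 0.029×0.68×0.74 + 0.60189×0.68×0.26 + 0.77667×0.32×0.74 + 0.908435×0.32×0.26 = 0.380504
P(earthquake | alarm) = 0.181996/0.380504 ≈ 0.4783

Now also conditioning on burglary=true:
Weight on earthquake=true, given the evidence: 0.908435·0.26 = 0.236193
Denominator P(alarm | burglary): 0.77667·0.74 + 0.908435·0.26 = 0.810929
P(earthquake | alarm, burglary) = 0.236193/0.810929 ≈ 0.2913

P(earthquake | alarm) ≈ 0.4783; P(earthquake | alarm, burglary) ≈ 0.2913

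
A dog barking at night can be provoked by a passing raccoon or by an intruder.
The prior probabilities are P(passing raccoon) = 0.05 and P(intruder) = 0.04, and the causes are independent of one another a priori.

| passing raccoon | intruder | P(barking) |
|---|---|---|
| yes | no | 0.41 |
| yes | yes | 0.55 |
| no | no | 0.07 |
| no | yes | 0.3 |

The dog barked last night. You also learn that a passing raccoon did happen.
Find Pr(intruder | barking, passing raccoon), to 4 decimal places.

Pr(intruder | barking, passing raccoon) ≈ 0.0529

P(barking | passing raccoon) = 0.41·0.96 + 0.55·0.04 = 0.393600 + 0.022000 = 0.415600
Restricting to configurations with intruder present: 0.55·0.04 = 0.022000.
So P(intruder | barking, passing raccoon) = 0.022000/0.415600 ≈ 0.0529.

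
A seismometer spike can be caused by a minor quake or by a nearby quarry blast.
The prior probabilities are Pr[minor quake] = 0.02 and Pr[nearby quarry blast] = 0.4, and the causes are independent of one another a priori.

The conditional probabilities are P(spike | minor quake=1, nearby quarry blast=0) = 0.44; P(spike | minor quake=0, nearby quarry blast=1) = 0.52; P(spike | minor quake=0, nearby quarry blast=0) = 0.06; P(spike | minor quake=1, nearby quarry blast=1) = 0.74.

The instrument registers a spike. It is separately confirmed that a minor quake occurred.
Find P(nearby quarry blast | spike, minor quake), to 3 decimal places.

P(nearby quarry blast | spike, minor quake) ≈ 0.529

P(spike | minor quake) = 0.44·0.6 + 0.74·0.4 = 0.264000 + 0.296000 = 0.560000
The nearby quarry blast-present share is 0.74·0.4 = 0.296000.
P(nearby quarry blast | spike, minor quake) = 0.296000 / 0.560000 ≈ 0.529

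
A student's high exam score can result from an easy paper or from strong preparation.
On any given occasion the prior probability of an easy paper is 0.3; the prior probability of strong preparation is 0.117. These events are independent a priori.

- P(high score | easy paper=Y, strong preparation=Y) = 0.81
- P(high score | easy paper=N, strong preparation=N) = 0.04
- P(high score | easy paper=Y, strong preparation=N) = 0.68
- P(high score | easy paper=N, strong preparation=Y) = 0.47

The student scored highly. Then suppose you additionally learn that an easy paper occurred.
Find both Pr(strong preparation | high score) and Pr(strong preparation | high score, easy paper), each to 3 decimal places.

Pr(strong preparation | high score) ≈ 0.246; Pr(strong preparation | high score, easy paper) ≈ 0.136

Numerator (weight on configurations with strong preparation): 0.038493 + 0.028431 = 0.066924
Normalizer over all consistent configurations: 0.04*0.7*0.883 + 0.47*0.7*0.117 + 0.68*0.3*0.883 + 0.81*0.3*0.117 = 0.271780
Posterior = 0.066924 / 0.271780 ≈ 0.246

With the extra evidence:
For the numerator, keep only strong preparation=true terms: 0.81×0.117 = 0.094770
Denominator P(high score | easy paper): 0.68×0.883 + 0.81×0.117 = 0.695210
P(strong preparation | high score, easy paper) = 0.094770/0.695210 ≈ 0.136
This is intercausal reasoning (explaining away): once easy paper accounts for the high score, strong preparation becomes less likely.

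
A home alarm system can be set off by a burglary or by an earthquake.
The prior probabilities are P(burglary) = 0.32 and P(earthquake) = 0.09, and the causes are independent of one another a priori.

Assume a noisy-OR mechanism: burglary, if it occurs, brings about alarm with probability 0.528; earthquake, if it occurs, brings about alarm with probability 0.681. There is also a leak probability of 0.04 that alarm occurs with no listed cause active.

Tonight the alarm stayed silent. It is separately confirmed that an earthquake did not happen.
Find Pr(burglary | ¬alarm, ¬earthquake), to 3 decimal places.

Under noisy-OR, P(alarm | causes) = 1 − (1−0.04)·∏(1−qᵢ) over the active causes.
For the numerator, keep only burglary=true terms: 0.45312·0.32 = 0.144998
Normalizer over all consistent configurations: 0.96·0.68 + 0.45312·0.32 = 0.797798
Posterior = 0.144998 / 0.797798 ≈ 0.182

Pr(burglary | ¬alarm, ¬earthquake) ≈ 0.182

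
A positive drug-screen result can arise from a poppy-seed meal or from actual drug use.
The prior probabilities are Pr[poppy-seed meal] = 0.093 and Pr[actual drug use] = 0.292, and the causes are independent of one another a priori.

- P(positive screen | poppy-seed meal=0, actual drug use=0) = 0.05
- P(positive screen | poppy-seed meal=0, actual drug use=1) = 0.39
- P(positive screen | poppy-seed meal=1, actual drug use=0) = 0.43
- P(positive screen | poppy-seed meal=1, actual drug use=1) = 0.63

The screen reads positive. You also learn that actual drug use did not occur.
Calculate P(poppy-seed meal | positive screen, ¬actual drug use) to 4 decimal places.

P(poppy-seed meal | positive screen, ¬actual drug use) ≈ 0.4686

Weight on poppy-seed meal=true, given the evidence: 0.43*0.093 = 0.039990
The normalizing constant is 0.05*0.907 + 0.43*0.093 = 0.085340
P(poppy-seed meal | positive screen, ¬actual drug use) = 0.039990/0.085340 ≈ 0.4686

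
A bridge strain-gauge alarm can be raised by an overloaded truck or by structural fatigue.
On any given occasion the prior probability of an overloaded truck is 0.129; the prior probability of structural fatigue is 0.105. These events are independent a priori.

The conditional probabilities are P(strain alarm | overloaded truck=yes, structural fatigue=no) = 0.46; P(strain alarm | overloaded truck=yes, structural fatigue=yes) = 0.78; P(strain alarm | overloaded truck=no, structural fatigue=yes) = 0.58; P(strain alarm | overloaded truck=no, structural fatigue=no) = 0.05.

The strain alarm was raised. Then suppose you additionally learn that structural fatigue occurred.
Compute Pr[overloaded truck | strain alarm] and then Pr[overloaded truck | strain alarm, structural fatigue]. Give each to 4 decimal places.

P(strain alarm) = 0.05*0.871*0.895 + 0.58*0.871*0.105 + 0.46*0.129*0.895 + 0.78*0.129*0.105 = 0.038977 + 0.053044 + 0.053109 + 0.010565 = 0.155695
Of this, 0.063674 comes from 0.053109 + 0.010565 (the overloaded truck=true cases).
Hence the posterior is 0.063674/0.155695 ≈ 0.4090.

With the extra evidence:
P(strain alarm | structural fatigue) = 0.58*0.871 + 0.78*0.129 = 0.505180 + 0.100620 = 0.605800
The overloaded truck-present share is 0.78*0.129 = 0.100620.
P(overloaded truck | strain alarm, structural fatigue) = 0.100620 / 0.605800 ≈ 0.1661
This is intercausal reasoning (explaining away): once structural fatigue accounts for the strain alarm, overloaded truck becomes less likely.

Pr[overloaded truck | strain alarm] ≈ 0.4090; Pr[overloaded truck | strain alarm, structural fatigue] ≈ 0.1661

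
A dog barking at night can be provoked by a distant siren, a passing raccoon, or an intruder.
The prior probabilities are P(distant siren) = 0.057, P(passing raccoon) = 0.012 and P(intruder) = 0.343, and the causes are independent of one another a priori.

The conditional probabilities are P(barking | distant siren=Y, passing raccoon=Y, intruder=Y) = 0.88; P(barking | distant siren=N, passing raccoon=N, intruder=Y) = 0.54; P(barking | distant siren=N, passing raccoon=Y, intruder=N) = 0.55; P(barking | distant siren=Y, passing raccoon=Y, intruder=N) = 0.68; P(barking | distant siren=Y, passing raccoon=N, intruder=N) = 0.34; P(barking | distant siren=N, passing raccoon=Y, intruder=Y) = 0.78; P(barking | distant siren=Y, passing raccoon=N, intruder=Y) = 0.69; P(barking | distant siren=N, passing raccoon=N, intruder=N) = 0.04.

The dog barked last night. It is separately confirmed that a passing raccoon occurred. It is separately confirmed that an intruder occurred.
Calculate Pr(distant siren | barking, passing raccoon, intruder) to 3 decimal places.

For the numerator, keep only distant siren=true terms: 0.88×0.057 = 0.050160
Denominator P(barking | passing raccoon, intruder): 0.78×0.943 + 0.88×0.057 = 0.785700
Posterior = 0.050160 / 0.785700 ≈ 0.064

Pr(distant siren | barking, passing raccoon, intruder) ≈ 0.064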